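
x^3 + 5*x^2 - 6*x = x*(x - 1)*(x + 6)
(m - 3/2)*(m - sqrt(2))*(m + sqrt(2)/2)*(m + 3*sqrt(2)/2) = m^4 - 3*m^3/2 + sqrt(2)*m^3 - 5*m^2/2 - 3*sqrt(2)*m^2/2 - 3*sqrt(2)*m/2 + 15*m/4 + 9*sqrt(2)/4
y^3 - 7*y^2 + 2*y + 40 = (y - 5)*(y - 4)*(y + 2)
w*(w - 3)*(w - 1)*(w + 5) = w^4 + w^3 - 17*w^2 + 15*w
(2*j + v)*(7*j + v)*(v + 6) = 14*j^2*v + 84*j^2 + 9*j*v^2 + 54*j*v + v^3 + 6*v^2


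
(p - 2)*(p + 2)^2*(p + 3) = p^4 + 5*p^3 + 2*p^2 - 20*p - 24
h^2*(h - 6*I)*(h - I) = h^4 - 7*I*h^3 - 6*h^2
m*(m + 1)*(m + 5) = m^3 + 6*m^2 + 5*m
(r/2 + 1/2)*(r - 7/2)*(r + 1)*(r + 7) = r^4/2 + 11*r^3/4 - 33*r^2/4 - 91*r/4 - 49/4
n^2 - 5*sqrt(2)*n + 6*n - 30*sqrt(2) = (n + 6)*(n - 5*sqrt(2))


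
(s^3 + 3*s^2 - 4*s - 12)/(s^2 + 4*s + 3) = (s^2 - 4)/(s + 1)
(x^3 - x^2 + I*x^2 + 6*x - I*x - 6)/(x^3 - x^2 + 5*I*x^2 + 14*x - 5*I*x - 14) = (x + 3*I)/(x + 7*I)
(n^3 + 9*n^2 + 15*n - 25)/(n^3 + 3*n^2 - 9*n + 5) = (n + 5)/(n - 1)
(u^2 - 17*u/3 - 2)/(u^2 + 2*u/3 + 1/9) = 3*(u - 6)/(3*u + 1)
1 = 1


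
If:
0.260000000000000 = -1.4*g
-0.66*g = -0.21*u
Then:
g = -0.19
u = -0.58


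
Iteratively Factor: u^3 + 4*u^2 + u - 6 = (u - 1)*(u^2 + 5*u + 6) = (u - 1)*(u + 2)*(u + 3)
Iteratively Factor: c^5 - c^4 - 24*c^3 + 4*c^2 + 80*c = (c + 2)*(c^4 - 3*c^3 - 18*c^2 + 40*c) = c*(c + 2)*(c^3 - 3*c^2 - 18*c + 40) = c*(c + 2)*(c + 4)*(c^2 - 7*c + 10) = c*(c - 5)*(c + 2)*(c + 4)*(c - 2)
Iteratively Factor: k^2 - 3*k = (k - 3)*(k)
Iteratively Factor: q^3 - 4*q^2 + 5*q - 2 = (q - 1)*(q^2 - 3*q + 2) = (q - 1)^2*(q - 2)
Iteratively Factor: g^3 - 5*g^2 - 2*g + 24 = (g - 3)*(g^2 - 2*g - 8) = (g - 4)*(g - 3)*(g + 2)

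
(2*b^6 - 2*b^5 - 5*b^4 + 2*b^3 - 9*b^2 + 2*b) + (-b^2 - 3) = 2*b^6 - 2*b^5 - 5*b^4 + 2*b^3 - 10*b^2 + 2*b - 3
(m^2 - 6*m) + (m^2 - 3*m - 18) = 2*m^2 - 9*m - 18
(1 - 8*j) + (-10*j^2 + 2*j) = -10*j^2 - 6*j + 1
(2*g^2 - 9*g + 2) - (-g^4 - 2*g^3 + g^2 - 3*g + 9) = g^4 + 2*g^3 + g^2 - 6*g - 7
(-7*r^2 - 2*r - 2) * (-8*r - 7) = 56*r^3 + 65*r^2 + 30*r + 14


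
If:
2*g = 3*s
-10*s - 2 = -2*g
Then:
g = -3/7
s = -2/7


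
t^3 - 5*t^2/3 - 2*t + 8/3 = (t - 2)*(t - 1)*(t + 4/3)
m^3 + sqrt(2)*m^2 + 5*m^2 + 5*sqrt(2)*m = m*(m + 5)*(m + sqrt(2))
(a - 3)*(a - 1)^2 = a^3 - 5*a^2 + 7*a - 3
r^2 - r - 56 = (r - 8)*(r + 7)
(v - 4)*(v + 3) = v^2 - v - 12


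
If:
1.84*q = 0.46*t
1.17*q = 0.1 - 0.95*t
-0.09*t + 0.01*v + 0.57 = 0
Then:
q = 0.02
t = 0.08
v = -56.28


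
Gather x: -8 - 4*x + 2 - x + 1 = -5*x - 5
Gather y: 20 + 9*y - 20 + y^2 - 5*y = y^2 + 4*y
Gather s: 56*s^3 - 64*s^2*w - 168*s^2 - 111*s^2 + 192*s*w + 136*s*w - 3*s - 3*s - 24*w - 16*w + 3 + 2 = 56*s^3 + s^2*(-64*w - 279) + s*(328*w - 6) - 40*w + 5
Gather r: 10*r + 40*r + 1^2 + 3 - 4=50*r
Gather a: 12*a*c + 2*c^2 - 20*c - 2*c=12*a*c + 2*c^2 - 22*c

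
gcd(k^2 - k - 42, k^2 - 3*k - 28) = k - 7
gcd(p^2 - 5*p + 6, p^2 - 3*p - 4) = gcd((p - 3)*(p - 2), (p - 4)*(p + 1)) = 1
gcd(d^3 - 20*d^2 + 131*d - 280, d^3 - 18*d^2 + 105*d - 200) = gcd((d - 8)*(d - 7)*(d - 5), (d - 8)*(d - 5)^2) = d^2 - 13*d + 40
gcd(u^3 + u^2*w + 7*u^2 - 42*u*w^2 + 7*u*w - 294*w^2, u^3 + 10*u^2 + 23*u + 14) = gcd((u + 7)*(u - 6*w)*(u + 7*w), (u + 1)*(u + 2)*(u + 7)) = u + 7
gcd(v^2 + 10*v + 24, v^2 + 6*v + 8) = v + 4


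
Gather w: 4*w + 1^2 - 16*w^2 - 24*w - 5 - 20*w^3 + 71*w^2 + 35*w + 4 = -20*w^3 + 55*w^2 + 15*w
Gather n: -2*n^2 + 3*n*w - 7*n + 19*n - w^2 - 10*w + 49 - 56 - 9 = -2*n^2 + n*(3*w + 12) - w^2 - 10*w - 16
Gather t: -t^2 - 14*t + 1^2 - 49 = -t^2 - 14*t - 48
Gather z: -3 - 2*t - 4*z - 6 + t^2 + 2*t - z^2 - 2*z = t^2 - z^2 - 6*z - 9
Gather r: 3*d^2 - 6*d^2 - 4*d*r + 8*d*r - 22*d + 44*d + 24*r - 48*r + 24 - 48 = -3*d^2 + 22*d + r*(4*d - 24) - 24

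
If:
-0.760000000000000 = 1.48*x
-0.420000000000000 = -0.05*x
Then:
No Solution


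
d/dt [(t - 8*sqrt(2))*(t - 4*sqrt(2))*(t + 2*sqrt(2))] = 3*t^2 - 20*sqrt(2)*t + 16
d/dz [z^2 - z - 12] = 2*z - 1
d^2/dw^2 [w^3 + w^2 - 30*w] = 6*w + 2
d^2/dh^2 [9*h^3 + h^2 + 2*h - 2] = 54*h + 2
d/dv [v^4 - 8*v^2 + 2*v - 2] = 4*v^3 - 16*v + 2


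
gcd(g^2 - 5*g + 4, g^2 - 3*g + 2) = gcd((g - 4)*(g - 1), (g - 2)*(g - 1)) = g - 1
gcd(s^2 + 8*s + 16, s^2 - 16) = s + 4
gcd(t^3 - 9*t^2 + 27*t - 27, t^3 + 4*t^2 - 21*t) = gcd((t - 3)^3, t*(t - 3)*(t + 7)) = t - 3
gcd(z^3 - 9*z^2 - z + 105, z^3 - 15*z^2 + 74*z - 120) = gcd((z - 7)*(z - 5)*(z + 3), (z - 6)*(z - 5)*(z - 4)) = z - 5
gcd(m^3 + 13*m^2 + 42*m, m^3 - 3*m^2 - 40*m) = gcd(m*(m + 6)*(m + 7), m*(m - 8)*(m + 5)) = m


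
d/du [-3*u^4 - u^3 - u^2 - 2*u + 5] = -12*u^3 - 3*u^2 - 2*u - 2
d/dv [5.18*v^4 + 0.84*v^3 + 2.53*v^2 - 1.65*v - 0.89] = 20.72*v^3 + 2.52*v^2 + 5.06*v - 1.65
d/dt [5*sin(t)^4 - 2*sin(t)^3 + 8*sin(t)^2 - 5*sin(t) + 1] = (20*sin(t)^3 - 6*sin(t)^2 + 16*sin(t) - 5)*cos(t)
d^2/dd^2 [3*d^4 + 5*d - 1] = 36*d^2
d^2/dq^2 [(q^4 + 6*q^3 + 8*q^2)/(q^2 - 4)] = 2*(q^3 - 6*q^2 + 12*q + 16)/(q^3 - 6*q^2 + 12*q - 8)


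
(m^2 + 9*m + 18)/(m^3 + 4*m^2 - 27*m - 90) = 1/(m - 5)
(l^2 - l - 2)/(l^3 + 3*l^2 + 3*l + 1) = (l - 2)/(l^2 + 2*l + 1)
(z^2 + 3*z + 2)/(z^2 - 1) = (z + 2)/(z - 1)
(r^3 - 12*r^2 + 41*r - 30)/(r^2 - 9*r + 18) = (r^2 - 6*r + 5)/(r - 3)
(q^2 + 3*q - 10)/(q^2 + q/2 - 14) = 2*(q^2 + 3*q - 10)/(2*q^2 + q - 28)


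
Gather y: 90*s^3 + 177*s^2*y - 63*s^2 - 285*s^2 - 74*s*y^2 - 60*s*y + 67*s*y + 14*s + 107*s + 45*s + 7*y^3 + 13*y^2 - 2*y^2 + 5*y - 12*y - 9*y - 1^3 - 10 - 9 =90*s^3 - 348*s^2 + 166*s + 7*y^3 + y^2*(11 - 74*s) + y*(177*s^2 + 7*s - 16) - 20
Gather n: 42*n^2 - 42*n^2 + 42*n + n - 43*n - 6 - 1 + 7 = 0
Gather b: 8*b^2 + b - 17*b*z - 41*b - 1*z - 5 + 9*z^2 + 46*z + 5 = 8*b^2 + b*(-17*z - 40) + 9*z^2 + 45*z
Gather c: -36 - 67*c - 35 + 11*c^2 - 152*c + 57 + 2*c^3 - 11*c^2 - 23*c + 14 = 2*c^3 - 242*c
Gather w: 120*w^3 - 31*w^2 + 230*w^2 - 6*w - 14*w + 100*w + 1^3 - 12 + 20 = 120*w^3 + 199*w^2 + 80*w + 9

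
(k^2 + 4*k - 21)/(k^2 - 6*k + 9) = (k + 7)/(k - 3)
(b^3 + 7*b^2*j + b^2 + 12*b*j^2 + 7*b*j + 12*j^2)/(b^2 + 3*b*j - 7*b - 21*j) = (b^2 + 4*b*j + b + 4*j)/(b - 7)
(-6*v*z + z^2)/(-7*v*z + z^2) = (6*v - z)/(7*v - z)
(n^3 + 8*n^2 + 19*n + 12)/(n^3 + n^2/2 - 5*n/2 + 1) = 2*(n^3 + 8*n^2 + 19*n + 12)/(2*n^3 + n^2 - 5*n + 2)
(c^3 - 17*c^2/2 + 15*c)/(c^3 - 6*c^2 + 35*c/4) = 2*(c - 6)/(2*c - 7)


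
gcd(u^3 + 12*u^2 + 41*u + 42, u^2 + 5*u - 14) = u + 7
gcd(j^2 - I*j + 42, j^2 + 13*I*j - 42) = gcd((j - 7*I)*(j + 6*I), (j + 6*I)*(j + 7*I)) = j + 6*I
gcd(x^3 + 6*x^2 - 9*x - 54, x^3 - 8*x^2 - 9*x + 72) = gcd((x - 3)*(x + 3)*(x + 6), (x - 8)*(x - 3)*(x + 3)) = x^2 - 9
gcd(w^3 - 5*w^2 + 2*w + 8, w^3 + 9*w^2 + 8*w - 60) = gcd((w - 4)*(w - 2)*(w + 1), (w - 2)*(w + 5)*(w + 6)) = w - 2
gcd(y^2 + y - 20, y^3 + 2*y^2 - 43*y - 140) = y + 5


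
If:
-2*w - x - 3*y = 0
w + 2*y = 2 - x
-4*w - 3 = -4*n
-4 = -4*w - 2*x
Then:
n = -7/12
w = -4/3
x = 14/3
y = -2/3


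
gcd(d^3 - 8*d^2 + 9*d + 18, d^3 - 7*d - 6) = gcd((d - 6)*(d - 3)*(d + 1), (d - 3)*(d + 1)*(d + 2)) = d^2 - 2*d - 3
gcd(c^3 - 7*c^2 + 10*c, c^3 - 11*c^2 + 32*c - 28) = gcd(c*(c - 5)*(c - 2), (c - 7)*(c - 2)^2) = c - 2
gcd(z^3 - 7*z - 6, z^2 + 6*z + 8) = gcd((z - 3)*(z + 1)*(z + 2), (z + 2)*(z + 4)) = z + 2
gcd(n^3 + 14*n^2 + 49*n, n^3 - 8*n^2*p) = n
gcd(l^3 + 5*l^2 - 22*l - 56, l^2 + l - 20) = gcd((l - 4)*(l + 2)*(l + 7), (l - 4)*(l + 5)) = l - 4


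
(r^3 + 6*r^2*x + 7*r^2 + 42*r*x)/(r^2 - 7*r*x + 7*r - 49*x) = r*(-r - 6*x)/(-r + 7*x)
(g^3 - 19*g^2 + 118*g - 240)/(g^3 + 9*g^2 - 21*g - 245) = (g^2 - 14*g + 48)/(g^2 + 14*g + 49)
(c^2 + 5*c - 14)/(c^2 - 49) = (c - 2)/(c - 7)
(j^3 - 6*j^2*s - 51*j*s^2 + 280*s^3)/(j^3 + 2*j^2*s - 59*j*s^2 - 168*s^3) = (j - 5*s)/(j + 3*s)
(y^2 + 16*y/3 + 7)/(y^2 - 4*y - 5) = (y^2 + 16*y/3 + 7)/(y^2 - 4*y - 5)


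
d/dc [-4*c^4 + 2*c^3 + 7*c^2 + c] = -16*c^3 + 6*c^2 + 14*c + 1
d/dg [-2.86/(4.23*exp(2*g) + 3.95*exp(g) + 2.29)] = (24.1956*exp(g) + 11.297)*exp(g)/(4.23*exp(2*g) + 3.95*exp(g) + 2.29)^2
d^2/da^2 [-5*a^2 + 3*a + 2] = -10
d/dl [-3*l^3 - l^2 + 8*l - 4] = -9*l^2 - 2*l + 8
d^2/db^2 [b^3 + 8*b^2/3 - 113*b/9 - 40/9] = 6*b + 16/3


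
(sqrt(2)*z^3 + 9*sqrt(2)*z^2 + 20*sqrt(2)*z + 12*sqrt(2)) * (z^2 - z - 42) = sqrt(2)*z^5 + 8*sqrt(2)*z^4 - 31*sqrt(2)*z^3 - 386*sqrt(2)*z^2 - 852*sqrt(2)*z - 504*sqrt(2)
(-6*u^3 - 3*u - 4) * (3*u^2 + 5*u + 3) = -18*u^5 - 30*u^4 - 27*u^3 - 27*u^2 - 29*u - 12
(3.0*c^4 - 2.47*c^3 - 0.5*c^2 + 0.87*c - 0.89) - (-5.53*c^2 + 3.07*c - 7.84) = 3.0*c^4 - 2.47*c^3 + 5.03*c^2 - 2.2*c + 6.95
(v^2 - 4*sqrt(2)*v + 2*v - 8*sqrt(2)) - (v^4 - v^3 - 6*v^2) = -v^4 + v^3 + 7*v^2 - 4*sqrt(2)*v + 2*v - 8*sqrt(2)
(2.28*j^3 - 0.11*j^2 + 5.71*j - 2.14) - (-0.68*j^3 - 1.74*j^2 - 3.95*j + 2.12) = 2.96*j^3 + 1.63*j^2 + 9.66*j - 4.26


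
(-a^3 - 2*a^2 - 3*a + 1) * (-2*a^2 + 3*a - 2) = 2*a^5 + a^4 + 2*a^3 - 7*a^2 + 9*a - 2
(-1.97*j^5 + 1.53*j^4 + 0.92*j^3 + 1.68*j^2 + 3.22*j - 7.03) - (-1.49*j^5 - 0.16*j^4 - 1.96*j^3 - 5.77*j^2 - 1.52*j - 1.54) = -0.48*j^5 + 1.69*j^4 + 2.88*j^3 + 7.45*j^2 + 4.74*j - 5.49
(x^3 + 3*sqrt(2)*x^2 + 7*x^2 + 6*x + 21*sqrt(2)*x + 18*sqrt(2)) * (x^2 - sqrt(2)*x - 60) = x^5 + 2*sqrt(2)*x^4 + 7*x^4 - 60*x^3 + 14*sqrt(2)*x^3 - 462*x^2 - 168*sqrt(2)*x^2 - 1260*sqrt(2)*x - 396*x - 1080*sqrt(2)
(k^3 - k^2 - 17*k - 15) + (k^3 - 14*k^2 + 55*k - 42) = 2*k^3 - 15*k^2 + 38*k - 57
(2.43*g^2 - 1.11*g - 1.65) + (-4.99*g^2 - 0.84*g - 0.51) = -2.56*g^2 - 1.95*g - 2.16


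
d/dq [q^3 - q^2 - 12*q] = 3*q^2 - 2*q - 12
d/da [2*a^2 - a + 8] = 4*a - 1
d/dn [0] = 0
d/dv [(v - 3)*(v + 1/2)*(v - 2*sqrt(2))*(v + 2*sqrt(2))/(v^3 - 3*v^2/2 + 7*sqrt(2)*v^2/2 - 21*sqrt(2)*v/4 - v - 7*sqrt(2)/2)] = (2*v^4 - 8*v^3 + 14*sqrt(2)*v^3 - 63*sqrt(2)*v^2 + 28*v^2 - 96*v + 84*sqrt(2)*v - 56*sqrt(2) + 96)/(2*v^4 - 8*v^3 + 14*sqrt(2)*v^3 - 56*sqrt(2)*v^2 + 57*v^2 - 196*v + 56*sqrt(2)*v + 196)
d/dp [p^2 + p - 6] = 2*p + 1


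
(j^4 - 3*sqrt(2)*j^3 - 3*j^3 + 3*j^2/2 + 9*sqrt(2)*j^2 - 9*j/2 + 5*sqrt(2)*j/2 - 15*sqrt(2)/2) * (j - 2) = j^5 - 5*j^4 - 3*sqrt(2)*j^4 + 15*j^3/2 + 15*sqrt(2)*j^3 - 31*sqrt(2)*j^2/2 - 15*j^2/2 - 25*sqrt(2)*j/2 + 9*j + 15*sqrt(2)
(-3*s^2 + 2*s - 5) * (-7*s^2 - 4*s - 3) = 21*s^4 - 2*s^3 + 36*s^2 + 14*s + 15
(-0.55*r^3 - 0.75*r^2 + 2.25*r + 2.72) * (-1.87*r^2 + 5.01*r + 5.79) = 1.0285*r^5 - 1.353*r^4 - 11.1495*r^3 + 1.8436*r^2 + 26.6547*r + 15.7488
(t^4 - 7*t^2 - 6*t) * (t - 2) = t^5 - 2*t^4 - 7*t^3 + 8*t^2 + 12*t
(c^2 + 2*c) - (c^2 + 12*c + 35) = -10*c - 35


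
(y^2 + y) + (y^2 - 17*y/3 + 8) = 2*y^2 - 14*y/3 + 8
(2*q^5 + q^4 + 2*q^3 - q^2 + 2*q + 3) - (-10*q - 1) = 2*q^5 + q^4 + 2*q^3 - q^2 + 12*q + 4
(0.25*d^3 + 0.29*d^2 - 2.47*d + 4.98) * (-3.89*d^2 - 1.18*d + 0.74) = -0.9725*d^5 - 1.4231*d^4 + 9.4511*d^3 - 16.243*d^2 - 7.7042*d + 3.6852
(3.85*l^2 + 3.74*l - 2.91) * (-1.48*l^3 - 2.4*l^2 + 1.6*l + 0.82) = -5.698*l^5 - 14.7752*l^4 + 1.4908*l^3 + 16.125*l^2 - 1.5892*l - 2.3862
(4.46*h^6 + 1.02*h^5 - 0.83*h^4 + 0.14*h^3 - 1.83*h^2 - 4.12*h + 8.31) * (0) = 0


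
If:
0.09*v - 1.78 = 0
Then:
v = 19.78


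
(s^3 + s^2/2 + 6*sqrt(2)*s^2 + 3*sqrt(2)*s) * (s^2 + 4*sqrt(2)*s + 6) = s^5 + s^4/2 + 10*sqrt(2)*s^4 + 5*sqrt(2)*s^3 + 54*s^3 + 27*s^2 + 36*sqrt(2)*s^2 + 18*sqrt(2)*s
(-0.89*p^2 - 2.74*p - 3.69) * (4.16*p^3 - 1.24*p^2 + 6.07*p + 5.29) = -3.7024*p^5 - 10.2948*p^4 - 17.3551*p^3 - 16.7643*p^2 - 36.8929*p - 19.5201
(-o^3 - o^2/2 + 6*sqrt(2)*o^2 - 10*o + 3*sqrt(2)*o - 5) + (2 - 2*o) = -o^3 - o^2/2 + 6*sqrt(2)*o^2 - 12*o + 3*sqrt(2)*o - 3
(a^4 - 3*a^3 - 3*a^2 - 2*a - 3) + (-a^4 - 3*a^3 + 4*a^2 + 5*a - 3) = -6*a^3 + a^2 + 3*a - 6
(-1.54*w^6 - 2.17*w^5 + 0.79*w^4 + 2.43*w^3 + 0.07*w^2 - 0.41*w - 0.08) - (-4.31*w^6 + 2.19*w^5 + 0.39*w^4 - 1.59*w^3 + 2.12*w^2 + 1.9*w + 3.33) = 2.77*w^6 - 4.36*w^5 + 0.4*w^4 + 4.02*w^3 - 2.05*w^2 - 2.31*w - 3.41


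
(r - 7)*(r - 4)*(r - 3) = r^3 - 14*r^2 + 61*r - 84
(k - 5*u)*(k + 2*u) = k^2 - 3*k*u - 10*u^2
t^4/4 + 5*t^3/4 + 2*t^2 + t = t*(t/2 + 1/2)*(t/2 + 1)*(t + 2)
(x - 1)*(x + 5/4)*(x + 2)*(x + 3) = x^4 + 21*x^3/4 + 6*x^2 - 19*x/4 - 15/2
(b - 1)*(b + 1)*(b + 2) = b^3 + 2*b^2 - b - 2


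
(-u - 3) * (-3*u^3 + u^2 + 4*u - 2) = 3*u^4 + 8*u^3 - 7*u^2 - 10*u + 6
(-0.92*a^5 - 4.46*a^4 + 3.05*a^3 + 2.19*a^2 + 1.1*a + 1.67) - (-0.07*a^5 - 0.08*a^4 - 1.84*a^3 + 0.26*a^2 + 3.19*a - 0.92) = -0.85*a^5 - 4.38*a^4 + 4.89*a^3 + 1.93*a^2 - 2.09*a + 2.59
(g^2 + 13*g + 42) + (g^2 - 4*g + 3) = 2*g^2 + 9*g + 45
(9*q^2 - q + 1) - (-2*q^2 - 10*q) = 11*q^2 + 9*q + 1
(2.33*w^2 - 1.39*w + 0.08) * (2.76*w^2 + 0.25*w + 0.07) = 6.4308*w^4 - 3.2539*w^3 + 0.0364*w^2 - 0.0773*w + 0.0056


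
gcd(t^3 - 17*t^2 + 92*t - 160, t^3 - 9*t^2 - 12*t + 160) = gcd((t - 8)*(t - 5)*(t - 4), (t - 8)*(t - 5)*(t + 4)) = t^2 - 13*t + 40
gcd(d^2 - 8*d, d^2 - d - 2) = 1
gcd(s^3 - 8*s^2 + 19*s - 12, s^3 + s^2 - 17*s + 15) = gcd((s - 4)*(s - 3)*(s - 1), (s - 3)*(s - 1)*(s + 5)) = s^2 - 4*s + 3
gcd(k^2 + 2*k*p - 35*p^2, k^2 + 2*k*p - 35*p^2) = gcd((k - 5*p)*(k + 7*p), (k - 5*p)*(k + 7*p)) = -k^2 - 2*k*p + 35*p^2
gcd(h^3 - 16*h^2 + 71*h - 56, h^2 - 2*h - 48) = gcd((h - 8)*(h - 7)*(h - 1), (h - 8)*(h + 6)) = h - 8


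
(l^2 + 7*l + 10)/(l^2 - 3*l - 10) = (l + 5)/(l - 5)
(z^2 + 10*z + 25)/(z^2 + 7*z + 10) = (z + 5)/(z + 2)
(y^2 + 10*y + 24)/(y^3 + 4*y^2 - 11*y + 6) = (y + 4)/(y^2 - 2*y + 1)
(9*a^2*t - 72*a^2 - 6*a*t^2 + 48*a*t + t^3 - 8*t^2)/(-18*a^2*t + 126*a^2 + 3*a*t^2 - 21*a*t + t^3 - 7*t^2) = (-3*a*t + 24*a + t^2 - 8*t)/(6*a*t - 42*a + t^2 - 7*t)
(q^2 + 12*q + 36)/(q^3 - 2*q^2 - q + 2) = (q^2 + 12*q + 36)/(q^3 - 2*q^2 - q + 2)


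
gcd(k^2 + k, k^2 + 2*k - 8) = 1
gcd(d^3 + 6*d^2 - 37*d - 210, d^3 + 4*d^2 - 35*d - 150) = d^2 - d - 30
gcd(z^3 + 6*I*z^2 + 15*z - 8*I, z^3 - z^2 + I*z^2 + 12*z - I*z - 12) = 1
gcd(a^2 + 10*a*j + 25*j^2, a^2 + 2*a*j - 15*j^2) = a + 5*j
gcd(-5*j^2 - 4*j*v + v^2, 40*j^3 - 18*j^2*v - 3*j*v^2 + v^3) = -5*j + v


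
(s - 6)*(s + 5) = s^2 - s - 30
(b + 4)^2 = b^2 + 8*b + 16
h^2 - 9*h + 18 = (h - 6)*(h - 3)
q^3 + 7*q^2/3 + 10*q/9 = q*(q + 2/3)*(q + 5/3)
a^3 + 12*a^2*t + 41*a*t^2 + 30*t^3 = (a + t)*(a + 5*t)*(a + 6*t)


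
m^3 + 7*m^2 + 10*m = m*(m + 2)*(m + 5)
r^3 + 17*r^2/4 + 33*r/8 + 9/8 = (r + 1/2)*(r + 3/4)*(r + 3)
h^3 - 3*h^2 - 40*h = h*(h - 8)*(h + 5)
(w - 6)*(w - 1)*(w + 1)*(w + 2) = w^4 - 4*w^3 - 13*w^2 + 4*w + 12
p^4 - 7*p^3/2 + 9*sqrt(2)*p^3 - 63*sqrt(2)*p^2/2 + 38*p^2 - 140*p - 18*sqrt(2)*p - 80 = (p - 4)*(p + 1/2)*(p + 4*sqrt(2))*(p + 5*sqrt(2))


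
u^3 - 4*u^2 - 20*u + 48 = (u - 6)*(u - 2)*(u + 4)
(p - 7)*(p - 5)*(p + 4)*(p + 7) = p^4 - p^3 - 69*p^2 + 49*p + 980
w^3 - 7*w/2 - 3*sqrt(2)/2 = (w - 3*sqrt(2)/2)*(w + sqrt(2)/2)*(w + sqrt(2))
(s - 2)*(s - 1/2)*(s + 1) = s^3 - 3*s^2/2 - 3*s/2 + 1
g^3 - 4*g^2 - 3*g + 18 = (g - 3)^2*(g + 2)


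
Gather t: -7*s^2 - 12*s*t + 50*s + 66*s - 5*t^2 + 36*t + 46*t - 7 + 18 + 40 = -7*s^2 + 116*s - 5*t^2 + t*(82 - 12*s) + 51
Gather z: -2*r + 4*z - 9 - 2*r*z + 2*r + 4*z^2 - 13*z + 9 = 4*z^2 + z*(-2*r - 9)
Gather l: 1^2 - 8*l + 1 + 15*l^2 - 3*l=15*l^2 - 11*l + 2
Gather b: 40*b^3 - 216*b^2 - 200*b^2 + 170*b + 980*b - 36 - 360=40*b^3 - 416*b^2 + 1150*b - 396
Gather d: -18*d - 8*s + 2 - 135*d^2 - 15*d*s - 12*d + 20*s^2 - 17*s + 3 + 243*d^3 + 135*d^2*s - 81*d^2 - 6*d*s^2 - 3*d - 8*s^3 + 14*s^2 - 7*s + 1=243*d^3 + d^2*(135*s - 216) + d*(-6*s^2 - 15*s - 33) - 8*s^3 + 34*s^2 - 32*s + 6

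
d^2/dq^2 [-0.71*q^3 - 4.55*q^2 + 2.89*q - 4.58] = -4.26*q - 9.1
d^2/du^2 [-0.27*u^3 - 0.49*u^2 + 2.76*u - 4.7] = -1.62*u - 0.98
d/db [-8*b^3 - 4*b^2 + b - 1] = -24*b^2 - 8*b + 1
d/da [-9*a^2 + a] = 1 - 18*a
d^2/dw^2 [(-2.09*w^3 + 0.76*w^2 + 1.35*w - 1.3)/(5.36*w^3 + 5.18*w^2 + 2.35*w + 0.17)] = (159.725856*w^6 + 390.6636*w^5 - 257.871744*w^4 - 586.67083*w^3 - 331.328226*w^2 - 95.337306*w - 13.103662)/(153.990656*w^9 + 446.457984*w^8 + 634.008672*w^7 + 545.127608*w^6 + 306.290316*w^5 + 112.352094*w^4 + 25.859047*w^3 + 3.265581*w^2 + 0.203745*w + 0.004913)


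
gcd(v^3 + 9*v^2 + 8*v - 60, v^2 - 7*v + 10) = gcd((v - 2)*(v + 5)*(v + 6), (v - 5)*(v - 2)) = v - 2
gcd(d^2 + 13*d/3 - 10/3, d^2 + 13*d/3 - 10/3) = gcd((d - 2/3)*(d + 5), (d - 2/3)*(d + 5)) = d^2 + 13*d/3 - 10/3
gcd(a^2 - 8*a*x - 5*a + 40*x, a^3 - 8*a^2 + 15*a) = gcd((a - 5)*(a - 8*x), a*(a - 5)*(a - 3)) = a - 5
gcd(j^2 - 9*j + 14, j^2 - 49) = j - 7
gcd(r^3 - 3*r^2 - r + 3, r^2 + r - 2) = r - 1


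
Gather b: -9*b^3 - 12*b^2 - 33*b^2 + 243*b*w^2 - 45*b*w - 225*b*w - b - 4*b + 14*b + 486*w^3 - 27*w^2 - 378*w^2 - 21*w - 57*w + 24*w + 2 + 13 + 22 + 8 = -9*b^3 - 45*b^2 + b*(243*w^2 - 270*w + 9) + 486*w^3 - 405*w^2 - 54*w + 45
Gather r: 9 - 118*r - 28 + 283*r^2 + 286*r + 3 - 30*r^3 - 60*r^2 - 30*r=-30*r^3 + 223*r^2 + 138*r - 16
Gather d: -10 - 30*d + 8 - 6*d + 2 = -36*d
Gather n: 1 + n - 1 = n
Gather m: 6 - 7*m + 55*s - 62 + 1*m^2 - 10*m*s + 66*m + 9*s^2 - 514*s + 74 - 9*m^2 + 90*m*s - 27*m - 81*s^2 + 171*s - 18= -8*m^2 + m*(80*s + 32) - 72*s^2 - 288*s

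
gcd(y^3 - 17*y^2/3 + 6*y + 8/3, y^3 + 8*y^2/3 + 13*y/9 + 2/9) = y + 1/3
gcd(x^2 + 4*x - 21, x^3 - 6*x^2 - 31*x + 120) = x - 3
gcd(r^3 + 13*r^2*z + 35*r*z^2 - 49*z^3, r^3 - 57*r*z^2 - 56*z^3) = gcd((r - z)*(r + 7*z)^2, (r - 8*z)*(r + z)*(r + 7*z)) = r + 7*z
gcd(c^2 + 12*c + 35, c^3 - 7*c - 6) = 1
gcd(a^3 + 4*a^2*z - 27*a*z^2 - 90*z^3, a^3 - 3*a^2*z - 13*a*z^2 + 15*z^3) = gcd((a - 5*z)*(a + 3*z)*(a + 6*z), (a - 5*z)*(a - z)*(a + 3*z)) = -a^2 + 2*a*z + 15*z^2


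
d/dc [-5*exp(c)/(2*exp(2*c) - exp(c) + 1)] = (10*exp(2*c) - 5)*exp(c)/(4*exp(4*c) - 4*exp(3*c) + 5*exp(2*c) - 2*exp(c) + 1)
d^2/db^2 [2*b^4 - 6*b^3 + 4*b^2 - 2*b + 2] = 24*b^2 - 36*b + 8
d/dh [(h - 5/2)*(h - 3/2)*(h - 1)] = 3*h^2 - 10*h + 31/4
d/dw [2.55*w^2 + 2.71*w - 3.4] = 5.1*w + 2.71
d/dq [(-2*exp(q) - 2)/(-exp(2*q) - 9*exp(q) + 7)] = 2*(-(exp(q) + 1)*(2*exp(q) + 9) + exp(2*q) + 9*exp(q) - 7)*exp(q)/(exp(2*q) + 9*exp(q) - 7)^2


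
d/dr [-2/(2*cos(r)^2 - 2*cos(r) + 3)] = 4*(sin(r) - sin(2*r))/(2*cos(r) - cos(2*r) - 4)^2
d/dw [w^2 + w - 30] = 2*w + 1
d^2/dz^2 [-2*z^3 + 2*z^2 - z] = 4 - 12*z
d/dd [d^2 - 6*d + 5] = 2*d - 6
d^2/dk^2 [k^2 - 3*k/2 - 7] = 2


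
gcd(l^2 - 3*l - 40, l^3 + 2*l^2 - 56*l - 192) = l - 8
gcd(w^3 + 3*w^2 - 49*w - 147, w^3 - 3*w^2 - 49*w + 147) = w^2 - 49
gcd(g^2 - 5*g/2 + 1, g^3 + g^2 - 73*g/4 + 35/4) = g - 1/2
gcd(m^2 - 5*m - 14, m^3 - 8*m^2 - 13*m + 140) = m - 7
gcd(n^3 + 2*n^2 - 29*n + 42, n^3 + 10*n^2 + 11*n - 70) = n^2 + 5*n - 14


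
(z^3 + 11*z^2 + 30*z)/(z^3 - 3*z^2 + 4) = z*(z^2 + 11*z + 30)/(z^3 - 3*z^2 + 4)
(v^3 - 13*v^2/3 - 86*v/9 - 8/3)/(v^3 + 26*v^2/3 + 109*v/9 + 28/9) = (v - 6)/(v + 7)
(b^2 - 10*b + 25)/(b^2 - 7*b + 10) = (b - 5)/(b - 2)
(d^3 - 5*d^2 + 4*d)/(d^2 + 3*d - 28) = d*(d - 1)/(d + 7)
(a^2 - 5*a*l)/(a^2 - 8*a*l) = (a - 5*l)/(a - 8*l)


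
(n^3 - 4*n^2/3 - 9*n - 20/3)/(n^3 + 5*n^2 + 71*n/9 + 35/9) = 3*(n - 4)/(3*n + 7)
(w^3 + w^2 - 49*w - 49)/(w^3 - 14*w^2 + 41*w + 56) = (w + 7)/(w - 8)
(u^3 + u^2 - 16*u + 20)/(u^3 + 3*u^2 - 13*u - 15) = (u^2 - 4*u + 4)/(u^2 - 2*u - 3)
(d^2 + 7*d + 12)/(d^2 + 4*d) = (d + 3)/d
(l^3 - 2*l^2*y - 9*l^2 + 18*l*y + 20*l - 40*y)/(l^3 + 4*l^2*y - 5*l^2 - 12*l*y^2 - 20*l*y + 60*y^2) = (l - 4)/(l + 6*y)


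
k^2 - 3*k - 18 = (k - 6)*(k + 3)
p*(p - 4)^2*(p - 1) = p^4 - 9*p^3 + 24*p^2 - 16*p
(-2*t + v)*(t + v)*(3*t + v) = -6*t^3 - 5*t^2*v + 2*t*v^2 + v^3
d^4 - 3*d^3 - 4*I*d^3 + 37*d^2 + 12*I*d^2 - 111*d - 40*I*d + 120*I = (d - 3)*(d - 8*I)*(d - I)*(d + 5*I)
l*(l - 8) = l^2 - 8*l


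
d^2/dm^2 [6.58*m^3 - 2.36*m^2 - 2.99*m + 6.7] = 39.48*m - 4.72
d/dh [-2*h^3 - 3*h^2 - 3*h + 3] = -6*h^2 - 6*h - 3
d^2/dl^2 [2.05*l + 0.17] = 0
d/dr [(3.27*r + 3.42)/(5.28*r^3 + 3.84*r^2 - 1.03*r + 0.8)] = (-34.5312*r^3 - 66.7296*r^2 - 26.2656*r + 6.1386)/(27.8784*r^6 + 40.5504*r^5 + 3.8688*r^4 + 0.5376*r^3 + 7.2049*r^2 - 1.648*r + 0.64)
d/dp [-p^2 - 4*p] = -2*p - 4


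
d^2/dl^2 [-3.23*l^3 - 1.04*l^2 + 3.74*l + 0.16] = -19.38*l - 2.08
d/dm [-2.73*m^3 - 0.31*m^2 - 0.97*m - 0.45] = -8.19*m^2 - 0.62*m - 0.97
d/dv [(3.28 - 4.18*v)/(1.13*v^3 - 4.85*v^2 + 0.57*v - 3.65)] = (9.4468*v^3 - 31.3922*v^2 + 31.816*v + 13.3874)/(1.2769*v^6 - 10.961*v^5 + 24.8107*v^4 - 13.778*v^3 + 35.7299*v^2 - 4.161*v + 13.3225)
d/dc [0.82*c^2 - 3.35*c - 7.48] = 1.64*c - 3.35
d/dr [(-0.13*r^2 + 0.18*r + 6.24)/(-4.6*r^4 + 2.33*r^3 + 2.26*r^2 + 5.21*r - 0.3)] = (-1.196*r^5 + 2.7869*r^4 + 113.9772*r^3 - 44.7017*r^2 - 28.1268*r - 32.5644)/(21.16*r^8 - 21.436*r^7 - 15.3631*r^6 - 37.4004*r^5 + 32.1462*r^4 + 22.1512*r^3 + 25.7881*r^2 - 3.126*r + 0.09)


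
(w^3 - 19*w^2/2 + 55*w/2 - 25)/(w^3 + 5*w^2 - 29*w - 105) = (w^2 - 9*w/2 + 5)/(w^2 + 10*w + 21)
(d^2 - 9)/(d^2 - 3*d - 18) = (d - 3)/(d - 6)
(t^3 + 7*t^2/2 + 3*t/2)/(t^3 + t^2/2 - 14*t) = (2*t^2 + 7*t + 3)/(2*t^2 + t - 28)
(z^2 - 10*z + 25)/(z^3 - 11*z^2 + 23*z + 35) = (z - 5)/(z^2 - 6*z - 7)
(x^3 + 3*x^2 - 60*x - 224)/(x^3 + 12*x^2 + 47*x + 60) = (x^2 - x - 56)/(x^2 + 8*x + 15)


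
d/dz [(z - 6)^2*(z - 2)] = (z - 6)*(3*z - 10)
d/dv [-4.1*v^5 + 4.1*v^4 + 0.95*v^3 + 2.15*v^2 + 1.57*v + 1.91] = -20.5*v^4 + 16.4*v^3 + 2.85*v^2 + 4.3*v + 1.57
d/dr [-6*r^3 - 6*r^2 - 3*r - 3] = -18*r^2 - 12*r - 3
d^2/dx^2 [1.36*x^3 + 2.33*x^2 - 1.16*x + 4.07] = 8.16*x + 4.66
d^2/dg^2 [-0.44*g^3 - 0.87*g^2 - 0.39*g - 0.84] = -2.64*g - 1.74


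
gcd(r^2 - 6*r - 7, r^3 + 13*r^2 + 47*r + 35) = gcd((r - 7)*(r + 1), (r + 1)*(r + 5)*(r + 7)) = r + 1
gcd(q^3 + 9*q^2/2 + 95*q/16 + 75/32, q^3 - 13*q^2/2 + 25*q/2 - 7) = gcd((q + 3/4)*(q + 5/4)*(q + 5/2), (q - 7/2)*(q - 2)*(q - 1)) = 1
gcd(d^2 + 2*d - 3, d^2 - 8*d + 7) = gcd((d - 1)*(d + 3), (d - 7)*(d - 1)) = d - 1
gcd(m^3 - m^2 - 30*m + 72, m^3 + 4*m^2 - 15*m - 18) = m^2 + 3*m - 18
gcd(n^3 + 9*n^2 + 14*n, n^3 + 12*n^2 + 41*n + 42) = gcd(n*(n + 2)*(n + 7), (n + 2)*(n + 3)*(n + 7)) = n^2 + 9*n + 14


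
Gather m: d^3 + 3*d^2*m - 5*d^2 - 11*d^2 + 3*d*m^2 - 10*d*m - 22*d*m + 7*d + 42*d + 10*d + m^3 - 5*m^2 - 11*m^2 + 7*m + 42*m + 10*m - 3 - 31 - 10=d^3 - 16*d^2 + 59*d + m^3 + m^2*(3*d - 16) + m*(3*d^2 - 32*d + 59) - 44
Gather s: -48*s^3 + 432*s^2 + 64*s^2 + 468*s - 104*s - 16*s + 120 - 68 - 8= -48*s^3 + 496*s^2 + 348*s + 44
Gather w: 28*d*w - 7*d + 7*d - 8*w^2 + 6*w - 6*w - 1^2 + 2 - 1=28*d*w - 8*w^2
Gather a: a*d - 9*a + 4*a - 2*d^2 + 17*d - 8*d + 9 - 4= a*(d - 5) - 2*d^2 + 9*d + 5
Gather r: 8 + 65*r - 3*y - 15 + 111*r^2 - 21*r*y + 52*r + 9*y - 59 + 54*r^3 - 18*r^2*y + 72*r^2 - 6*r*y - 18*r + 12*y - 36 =54*r^3 + r^2*(183 - 18*y) + r*(99 - 27*y) + 18*y - 102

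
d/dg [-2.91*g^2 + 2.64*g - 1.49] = 2.64 - 5.82*g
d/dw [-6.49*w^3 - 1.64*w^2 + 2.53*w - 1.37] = -19.47*w^2 - 3.28*w + 2.53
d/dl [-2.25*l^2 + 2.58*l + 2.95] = 2.58 - 4.5*l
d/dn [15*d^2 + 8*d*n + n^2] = 8*d + 2*n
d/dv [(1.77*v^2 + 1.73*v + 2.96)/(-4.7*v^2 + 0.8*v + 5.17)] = (9.547*v^2 + 46.1258*v + 6.5761)/(22.09*v^4 - 7.52*v^3 - 47.958*v^2 + 8.272*v + 26.7289)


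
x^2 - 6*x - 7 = (x - 7)*(x + 1)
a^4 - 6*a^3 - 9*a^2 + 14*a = a*(a - 7)*(a - 1)*(a + 2)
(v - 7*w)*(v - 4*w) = v^2 - 11*v*w + 28*w^2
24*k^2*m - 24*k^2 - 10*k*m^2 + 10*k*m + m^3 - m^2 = (-6*k + m)*(-4*k + m)*(m - 1)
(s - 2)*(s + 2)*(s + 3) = s^3 + 3*s^2 - 4*s - 12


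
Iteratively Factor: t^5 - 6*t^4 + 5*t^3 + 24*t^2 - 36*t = (t)*(t^4 - 6*t^3 + 5*t^2 + 24*t - 36) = t*(t - 3)*(t^3 - 3*t^2 - 4*t + 12) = t*(t - 3)^2*(t^2 - 4) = t*(t - 3)^2*(t - 2)*(t + 2)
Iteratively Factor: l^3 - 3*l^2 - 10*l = (l - 5)*(l^2 + 2*l) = l*(l - 5)*(l + 2)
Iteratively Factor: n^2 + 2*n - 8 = (n + 4)*(n - 2)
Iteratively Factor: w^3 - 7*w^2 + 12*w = (w)*(w^2 - 7*w + 12) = w*(w - 3)*(w - 4)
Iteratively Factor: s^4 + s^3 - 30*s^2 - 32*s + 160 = (s - 2)*(s^3 + 3*s^2 - 24*s - 80) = (s - 5)*(s - 2)*(s^2 + 8*s + 16) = (s - 5)*(s - 2)*(s + 4)*(s + 4)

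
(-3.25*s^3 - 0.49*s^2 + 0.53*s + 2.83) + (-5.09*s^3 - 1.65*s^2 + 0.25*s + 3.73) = -8.34*s^3 - 2.14*s^2 + 0.78*s + 6.56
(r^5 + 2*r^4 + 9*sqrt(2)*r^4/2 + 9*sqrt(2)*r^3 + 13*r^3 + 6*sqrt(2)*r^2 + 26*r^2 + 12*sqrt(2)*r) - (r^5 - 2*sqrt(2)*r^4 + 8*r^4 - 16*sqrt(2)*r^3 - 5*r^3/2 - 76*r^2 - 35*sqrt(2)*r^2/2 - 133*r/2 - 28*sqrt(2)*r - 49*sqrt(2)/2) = -6*r^4 + 13*sqrt(2)*r^4/2 + 31*r^3/2 + 25*sqrt(2)*r^3 + 47*sqrt(2)*r^2/2 + 102*r^2 + 40*sqrt(2)*r + 133*r/2 + 49*sqrt(2)/2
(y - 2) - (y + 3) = -5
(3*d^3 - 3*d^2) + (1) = 3*d^3 - 3*d^2 + 1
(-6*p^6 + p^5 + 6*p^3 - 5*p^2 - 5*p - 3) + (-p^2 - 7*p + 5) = -6*p^6 + p^5 + 6*p^3 - 6*p^2 - 12*p + 2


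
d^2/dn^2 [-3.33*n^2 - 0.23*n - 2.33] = -6.66000000000000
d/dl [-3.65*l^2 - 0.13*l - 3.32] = -7.3*l - 0.13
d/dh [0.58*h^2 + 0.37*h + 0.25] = 1.16*h + 0.37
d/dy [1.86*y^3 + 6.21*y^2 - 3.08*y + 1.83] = 5.58*y^2 + 12.42*y - 3.08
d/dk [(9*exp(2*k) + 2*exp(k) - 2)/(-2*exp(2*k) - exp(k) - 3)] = (-5*exp(2*k) - 62*exp(k) - 8)*exp(k)/(4*exp(4*k) + 4*exp(3*k) + 13*exp(2*k) + 6*exp(k) + 9)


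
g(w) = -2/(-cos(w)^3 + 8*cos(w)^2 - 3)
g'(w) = -2*(-3*sin(w)*cos(w)^2 + 16*sin(w)*cos(w))/(-cos(w)^3 + 8*cos(w)^2 - 3)^2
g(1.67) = 0.68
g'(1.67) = 0.38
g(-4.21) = 1.94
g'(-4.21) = 13.79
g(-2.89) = -0.37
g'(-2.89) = -0.31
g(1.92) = 0.99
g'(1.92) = 2.67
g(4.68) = 0.67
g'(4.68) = -0.12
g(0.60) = -1.06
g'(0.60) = -3.54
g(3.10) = -0.33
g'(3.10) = 0.04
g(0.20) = -0.53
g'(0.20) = -0.36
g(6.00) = -0.57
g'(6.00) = 0.58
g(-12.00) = -0.95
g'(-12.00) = -2.78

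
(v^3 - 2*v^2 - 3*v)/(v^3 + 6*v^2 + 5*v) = (v - 3)/(v + 5)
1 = 1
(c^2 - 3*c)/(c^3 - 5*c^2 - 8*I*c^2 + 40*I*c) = (c - 3)/(c^2 - 5*c - 8*I*c + 40*I)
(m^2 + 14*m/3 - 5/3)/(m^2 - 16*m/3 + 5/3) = (m + 5)/(m - 5)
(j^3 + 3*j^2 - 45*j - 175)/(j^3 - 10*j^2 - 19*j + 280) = (j + 5)/(j - 8)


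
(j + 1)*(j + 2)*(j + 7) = j^3 + 10*j^2 + 23*j + 14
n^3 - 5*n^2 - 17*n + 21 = (n - 7)*(n - 1)*(n + 3)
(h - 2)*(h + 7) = h^2 + 5*h - 14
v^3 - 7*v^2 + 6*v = v*(v - 6)*(v - 1)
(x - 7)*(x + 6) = x^2 - x - 42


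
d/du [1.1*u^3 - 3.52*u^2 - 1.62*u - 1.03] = 3.3*u^2 - 7.04*u - 1.62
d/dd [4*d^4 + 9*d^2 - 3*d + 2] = 16*d^3 + 18*d - 3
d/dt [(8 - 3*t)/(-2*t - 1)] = 19/(2*t + 1)^2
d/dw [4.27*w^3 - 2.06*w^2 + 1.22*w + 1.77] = 12.81*w^2 - 4.12*w + 1.22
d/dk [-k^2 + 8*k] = 8 - 2*k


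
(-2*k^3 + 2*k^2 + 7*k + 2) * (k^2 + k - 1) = -2*k^5 + 11*k^3 + 7*k^2 - 5*k - 2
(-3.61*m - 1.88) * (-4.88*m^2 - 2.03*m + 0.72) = 17.6168*m^3 + 16.5027*m^2 + 1.2172*m - 1.3536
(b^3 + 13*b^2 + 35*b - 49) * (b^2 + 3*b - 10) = b^5 + 16*b^4 + 64*b^3 - 74*b^2 - 497*b + 490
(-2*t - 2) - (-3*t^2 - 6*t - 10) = 3*t^2 + 4*t + 8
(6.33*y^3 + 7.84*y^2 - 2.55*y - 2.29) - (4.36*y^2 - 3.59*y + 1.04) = 6.33*y^3 + 3.48*y^2 + 1.04*y - 3.33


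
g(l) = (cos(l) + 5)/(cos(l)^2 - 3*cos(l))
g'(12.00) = 0.95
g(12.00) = -3.21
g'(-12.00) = -0.95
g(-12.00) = -3.21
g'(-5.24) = -5.31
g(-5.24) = -4.38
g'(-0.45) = 0.63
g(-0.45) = -3.12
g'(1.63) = -474.94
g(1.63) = 27.30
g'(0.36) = -0.45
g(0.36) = -3.07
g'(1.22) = -12.90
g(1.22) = -5.85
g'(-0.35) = 0.43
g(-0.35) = -3.07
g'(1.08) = -6.25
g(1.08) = -4.59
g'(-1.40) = 56.52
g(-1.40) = -10.75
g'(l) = (2*sin(l)*cos(l) - 3*sin(l))*(cos(l) + 5)/(cos(l)^2 - 3*cos(l))^2 - sin(l)/(cos(l)^2 - 3*cos(l)) = (sin(l) - 15*sin(l)/cos(l)^2 + 10*tan(l))/(cos(l) - 3)^2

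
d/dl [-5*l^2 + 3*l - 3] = 3 - 10*l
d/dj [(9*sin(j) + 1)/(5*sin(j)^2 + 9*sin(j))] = (-10*sin(j) + 45*cos(j)^2 - 54)*cos(j)/((5*sin(j) + 9)^2*sin(j)^2)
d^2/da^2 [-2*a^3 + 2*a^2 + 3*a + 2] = 4 - 12*a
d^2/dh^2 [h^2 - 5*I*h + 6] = 2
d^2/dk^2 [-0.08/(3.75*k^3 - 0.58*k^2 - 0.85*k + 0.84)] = ((1.8*k - 0.0928)*(3.75*k^3 - 0.58*k^2 - 0.85*k + 0.84) - 0.08*(-22.5*k^2 + 2.32*k + 1.7)*(-11.25*k^2 + 1.16*k + 0.85))/(3.75*k^3 - 0.58*k^2 - 0.85*k + 0.84)^3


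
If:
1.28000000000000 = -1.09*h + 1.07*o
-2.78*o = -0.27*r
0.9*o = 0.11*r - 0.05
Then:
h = -0.96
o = 0.21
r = 2.21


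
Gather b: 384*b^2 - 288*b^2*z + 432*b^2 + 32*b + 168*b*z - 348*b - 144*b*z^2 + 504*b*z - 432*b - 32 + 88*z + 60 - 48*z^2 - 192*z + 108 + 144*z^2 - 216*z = b^2*(816 - 288*z) + b*(-144*z^2 + 672*z - 748) + 96*z^2 - 320*z + 136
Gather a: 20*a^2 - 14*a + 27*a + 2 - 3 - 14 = 20*a^2 + 13*a - 15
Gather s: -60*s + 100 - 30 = 70 - 60*s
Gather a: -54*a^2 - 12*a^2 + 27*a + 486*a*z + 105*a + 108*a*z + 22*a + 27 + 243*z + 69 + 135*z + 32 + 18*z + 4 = -66*a^2 + a*(594*z + 154) + 396*z + 132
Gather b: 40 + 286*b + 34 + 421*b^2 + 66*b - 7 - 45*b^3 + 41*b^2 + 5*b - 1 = -45*b^3 + 462*b^2 + 357*b + 66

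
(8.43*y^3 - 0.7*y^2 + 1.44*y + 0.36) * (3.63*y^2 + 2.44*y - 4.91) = 30.6009*y^5 + 18.0282*y^4 - 37.8721*y^3 + 8.2574*y^2 - 6.192*y - 1.7676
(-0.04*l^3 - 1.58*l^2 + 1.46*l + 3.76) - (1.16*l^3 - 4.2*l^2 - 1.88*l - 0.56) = -1.2*l^3 + 2.62*l^2 + 3.34*l + 4.32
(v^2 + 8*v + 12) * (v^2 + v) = v^4 + 9*v^3 + 20*v^2 + 12*v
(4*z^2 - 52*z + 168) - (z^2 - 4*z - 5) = 3*z^2 - 48*z + 173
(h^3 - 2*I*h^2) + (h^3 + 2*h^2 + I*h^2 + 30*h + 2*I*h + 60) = 2*h^3 + 2*h^2 - I*h^2 + 30*h + 2*I*h + 60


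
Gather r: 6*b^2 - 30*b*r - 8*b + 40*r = 6*b^2 - 8*b + r*(40 - 30*b)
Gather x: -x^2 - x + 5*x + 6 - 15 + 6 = -x^2 + 4*x - 3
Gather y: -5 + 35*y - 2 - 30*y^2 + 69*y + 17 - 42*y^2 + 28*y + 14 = -72*y^2 + 132*y + 24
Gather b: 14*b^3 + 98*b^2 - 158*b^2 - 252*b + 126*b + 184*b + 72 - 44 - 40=14*b^3 - 60*b^2 + 58*b - 12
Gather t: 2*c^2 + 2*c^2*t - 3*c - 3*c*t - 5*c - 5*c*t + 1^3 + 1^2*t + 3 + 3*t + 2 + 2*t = 2*c^2 - 8*c + t*(2*c^2 - 8*c + 6) + 6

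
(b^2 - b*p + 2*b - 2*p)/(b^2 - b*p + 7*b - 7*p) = (b + 2)/(b + 7)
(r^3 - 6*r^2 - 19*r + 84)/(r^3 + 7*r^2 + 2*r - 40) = (r^2 - 10*r + 21)/(r^2 + 3*r - 10)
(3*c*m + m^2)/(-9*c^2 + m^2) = -m/(3*c - m)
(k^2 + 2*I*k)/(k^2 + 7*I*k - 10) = k/(k + 5*I)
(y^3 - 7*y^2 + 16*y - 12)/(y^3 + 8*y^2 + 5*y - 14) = (y^3 - 7*y^2 + 16*y - 12)/(y^3 + 8*y^2 + 5*y - 14)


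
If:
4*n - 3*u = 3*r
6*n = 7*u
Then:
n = 7*u/6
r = 5*u/9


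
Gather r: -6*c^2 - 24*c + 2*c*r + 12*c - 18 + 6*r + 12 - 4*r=-6*c^2 - 12*c + r*(2*c + 2) - 6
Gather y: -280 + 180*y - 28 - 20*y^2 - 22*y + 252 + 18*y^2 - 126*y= -2*y^2 + 32*y - 56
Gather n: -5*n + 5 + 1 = 6 - 5*n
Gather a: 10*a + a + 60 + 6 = 11*a + 66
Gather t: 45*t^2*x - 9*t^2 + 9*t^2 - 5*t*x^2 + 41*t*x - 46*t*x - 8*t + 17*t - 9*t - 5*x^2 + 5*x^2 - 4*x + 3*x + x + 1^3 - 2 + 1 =45*t^2*x + t*(-5*x^2 - 5*x)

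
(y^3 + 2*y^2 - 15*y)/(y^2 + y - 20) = y*(y - 3)/(y - 4)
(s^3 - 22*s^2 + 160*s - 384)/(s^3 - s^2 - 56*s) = (s^2 - 14*s + 48)/(s*(s + 7))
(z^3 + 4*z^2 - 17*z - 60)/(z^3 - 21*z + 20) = (z + 3)/(z - 1)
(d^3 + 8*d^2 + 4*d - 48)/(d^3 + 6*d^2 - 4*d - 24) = (d + 4)/(d + 2)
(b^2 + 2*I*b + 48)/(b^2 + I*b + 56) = (b - 6*I)/(b - 7*I)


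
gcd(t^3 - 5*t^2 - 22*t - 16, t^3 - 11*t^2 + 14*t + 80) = t^2 - 6*t - 16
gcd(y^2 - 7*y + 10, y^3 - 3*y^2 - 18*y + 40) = y^2 - 7*y + 10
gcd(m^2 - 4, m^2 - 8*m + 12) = m - 2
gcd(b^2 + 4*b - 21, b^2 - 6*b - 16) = 1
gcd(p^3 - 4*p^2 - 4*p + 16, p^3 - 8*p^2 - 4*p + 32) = p^2 - 4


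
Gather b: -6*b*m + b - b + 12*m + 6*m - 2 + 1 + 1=-6*b*m + 18*m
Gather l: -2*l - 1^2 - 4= -2*l - 5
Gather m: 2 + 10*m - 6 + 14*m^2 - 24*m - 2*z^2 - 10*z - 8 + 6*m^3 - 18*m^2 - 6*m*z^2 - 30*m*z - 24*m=6*m^3 - 4*m^2 + m*(-6*z^2 - 30*z - 38) - 2*z^2 - 10*z - 12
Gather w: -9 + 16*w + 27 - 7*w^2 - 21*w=-7*w^2 - 5*w + 18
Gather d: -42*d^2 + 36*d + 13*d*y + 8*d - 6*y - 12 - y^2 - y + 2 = -42*d^2 + d*(13*y + 44) - y^2 - 7*y - 10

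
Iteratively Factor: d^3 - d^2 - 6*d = (d + 2)*(d^2 - 3*d) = d*(d + 2)*(d - 3)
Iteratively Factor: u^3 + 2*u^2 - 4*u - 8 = (u + 2)*(u^2 - 4) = (u + 2)^2*(u - 2)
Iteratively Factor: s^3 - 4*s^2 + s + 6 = (s - 3)*(s^2 - s - 2) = (s - 3)*(s - 2)*(s + 1)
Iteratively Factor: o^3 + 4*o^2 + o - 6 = (o + 2)*(o^2 + 2*o - 3) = (o - 1)*(o + 2)*(o + 3)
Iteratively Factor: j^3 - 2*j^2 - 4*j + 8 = (j + 2)*(j^2 - 4*j + 4) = (j - 2)*(j + 2)*(j - 2)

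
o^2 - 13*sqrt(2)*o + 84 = (o - 7*sqrt(2))*(o - 6*sqrt(2))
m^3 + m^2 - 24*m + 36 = (m - 3)*(m - 2)*(m + 6)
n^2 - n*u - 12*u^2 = (n - 4*u)*(n + 3*u)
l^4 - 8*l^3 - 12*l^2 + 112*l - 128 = (l - 8)*(l - 2)^2*(l + 4)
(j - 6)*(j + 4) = j^2 - 2*j - 24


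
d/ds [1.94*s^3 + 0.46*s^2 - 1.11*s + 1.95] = 5.82*s^2 + 0.92*s - 1.11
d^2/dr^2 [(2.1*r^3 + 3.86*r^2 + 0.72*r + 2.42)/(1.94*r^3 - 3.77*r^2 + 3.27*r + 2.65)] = (59.772952*r^6 - 63.673128*r^5 - 198.77628*r^4 - 367.636804*r^3 + 594.630324*r^2 - 122.005968*r + 141.843036)/(7.301384*r^9 - 42.566316*r^8 + 119.639994*r^7 - 167.158769*r^6 + 85.371807*r^5 + 92.922276*r^4 - 120.176877*r^3 + 5.58407999999999*r^2 + 68.890725*r + 18.609625)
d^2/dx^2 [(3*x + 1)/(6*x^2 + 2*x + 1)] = 4*(2*(3*x + 1)*(6*x + 1)^2 - 3*(9*x + 2)*(6*x^2 + 2*x + 1))/(6*x^2 + 2*x + 1)^3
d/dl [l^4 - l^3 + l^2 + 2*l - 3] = 4*l^3 - 3*l^2 + 2*l + 2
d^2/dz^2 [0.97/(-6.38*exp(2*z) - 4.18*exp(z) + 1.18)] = (-0.97*(12.76*exp(z) + 4.18)*(25.52*exp(z) + 8.36)*exp(z) + (24.7544*exp(z) + 4.0546)*(6.38*exp(2*z) + 4.18*exp(z) - 1.18))*exp(z)/(6.38*exp(2*z) + 4.18*exp(z) - 1.18)^3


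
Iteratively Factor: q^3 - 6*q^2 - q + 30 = (q - 3)*(q^2 - 3*q - 10) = (q - 3)*(q + 2)*(q - 5)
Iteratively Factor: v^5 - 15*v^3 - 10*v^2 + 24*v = (v)*(v^4 - 15*v^2 - 10*v + 24) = v*(v + 2)*(v^3 - 2*v^2 - 11*v + 12) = v*(v + 2)*(v + 3)*(v^2 - 5*v + 4) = v*(v - 4)*(v + 2)*(v + 3)*(v - 1)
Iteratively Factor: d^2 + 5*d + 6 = (d + 3)*(d + 2)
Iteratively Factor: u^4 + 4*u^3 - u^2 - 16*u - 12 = (u - 2)*(u^3 + 6*u^2 + 11*u + 6) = (u - 2)*(u + 3)*(u^2 + 3*u + 2) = (u - 2)*(u + 1)*(u + 3)*(u + 2)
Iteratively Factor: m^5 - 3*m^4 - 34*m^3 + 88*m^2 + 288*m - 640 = (m - 5)*(m^4 + 2*m^3 - 24*m^2 - 32*m + 128) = (m - 5)*(m - 2)*(m^3 + 4*m^2 - 16*m - 64) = (m - 5)*(m - 4)*(m - 2)*(m^2 + 8*m + 16) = (m - 5)*(m - 4)*(m - 2)*(m + 4)*(m + 4)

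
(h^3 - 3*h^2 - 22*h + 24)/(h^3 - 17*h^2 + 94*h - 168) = (h^2 + 3*h - 4)/(h^2 - 11*h + 28)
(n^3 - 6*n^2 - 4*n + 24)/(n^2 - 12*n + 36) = (n^2 - 4)/(n - 6)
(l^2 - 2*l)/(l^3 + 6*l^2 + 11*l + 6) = l*(l - 2)/(l^3 + 6*l^2 + 11*l + 6)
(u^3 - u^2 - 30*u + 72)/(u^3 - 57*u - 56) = (-u^3 + u^2 + 30*u - 72)/(-u^3 + 57*u + 56)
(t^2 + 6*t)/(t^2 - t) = (t + 6)/(t - 1)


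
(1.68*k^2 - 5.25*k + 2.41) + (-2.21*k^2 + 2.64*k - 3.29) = -0.53*k^2 - 2.61*k - 0.88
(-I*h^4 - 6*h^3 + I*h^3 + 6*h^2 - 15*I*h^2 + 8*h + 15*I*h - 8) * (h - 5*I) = -I*h^5 - 11*h^4 + I*h^4 + 11*h^3 + 15*I*h^3 - 67*h^2 - 15*I*h^2 + 67*h - 40*I*h + 40*I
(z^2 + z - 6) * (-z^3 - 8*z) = -z^5 - z^4 - 2*z^3 - 8*z^2 + 48*z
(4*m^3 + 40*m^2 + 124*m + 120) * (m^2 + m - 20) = 4*m^5 + 44*m^4 + 84*m^3 - 556*m^2 - 2360*m - 2400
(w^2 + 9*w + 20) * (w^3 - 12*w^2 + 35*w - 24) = w^5 - 3*w^4 - 53*w^3 + 51*w^2 + 484*w - 480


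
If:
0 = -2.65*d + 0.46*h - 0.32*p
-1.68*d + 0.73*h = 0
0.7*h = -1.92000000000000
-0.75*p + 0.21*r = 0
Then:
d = -1.19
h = -2.74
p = 5.93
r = 21.17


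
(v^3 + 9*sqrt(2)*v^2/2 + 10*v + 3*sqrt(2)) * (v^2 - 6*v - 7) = v^5 - 6*v^4 + 9*sqrt(2)*v^4/2 - 27*sqrt(2)*v^3 + 3*v^3 - 60*v^2 - 57*sqrt(2)*v^2/2 - 70*v - 18*sqrt(2)*v - 21*sqrt(2)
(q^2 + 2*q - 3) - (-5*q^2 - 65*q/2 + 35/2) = 6*q^2 + 69*q/2 - 41/2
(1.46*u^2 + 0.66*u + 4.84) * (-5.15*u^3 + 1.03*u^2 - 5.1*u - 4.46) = -7.519*u^5 - 1.8952*u^4 - 31.6922*u^3 - 4.8924*u^2 - 27.6276*u - 21.5864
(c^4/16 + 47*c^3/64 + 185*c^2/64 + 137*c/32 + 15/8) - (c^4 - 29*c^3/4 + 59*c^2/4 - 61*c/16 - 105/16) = -15*c^4/16 + 511*c^3/64 - 759*c^2/64 + 259*c/32 + 135/16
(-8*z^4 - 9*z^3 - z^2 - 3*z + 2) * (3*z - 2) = -24*z^5 - 11*z^4 + 15*z^3 - 7*z^2 + 12*z - 4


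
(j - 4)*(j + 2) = j^2 - 2*j - 8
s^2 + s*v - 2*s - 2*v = (s - 2)*(s + v)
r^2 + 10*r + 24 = (r + 4)*(r + 6)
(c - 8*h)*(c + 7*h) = c^2 - c*h - 56*h^2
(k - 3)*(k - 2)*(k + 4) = k^3 - k^2 - 14*k + 24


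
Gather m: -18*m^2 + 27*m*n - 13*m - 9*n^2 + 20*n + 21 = -18*m^2 + m*(27*n - 13) - 9*n^2 + 20*n + 21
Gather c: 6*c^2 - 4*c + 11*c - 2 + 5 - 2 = 6*c^2 + 7*c + 1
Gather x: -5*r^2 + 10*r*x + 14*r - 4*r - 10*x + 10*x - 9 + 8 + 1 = -5*r^2 + 10*r*x + 10*r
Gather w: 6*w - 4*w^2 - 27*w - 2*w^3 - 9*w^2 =-2*w^3 - 13*w^2 - 21*w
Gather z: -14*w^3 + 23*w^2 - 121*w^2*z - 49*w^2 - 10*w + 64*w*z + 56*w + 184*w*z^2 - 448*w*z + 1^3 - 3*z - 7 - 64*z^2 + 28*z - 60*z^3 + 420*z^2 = -14*w^3 - 26*w^2 + 46*w - 60*z^3 + z^2*(184*w + 356) + z*(-121*w^2 - 384*w + 25) - 6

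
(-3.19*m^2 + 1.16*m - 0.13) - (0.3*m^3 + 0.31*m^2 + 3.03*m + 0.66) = -0.3*m^3 - 3.5*m^2 - 1.87*m - 0.79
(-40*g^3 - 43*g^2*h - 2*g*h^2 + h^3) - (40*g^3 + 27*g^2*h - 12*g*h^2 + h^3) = -80*g^3 - 70*g^2*h + 10*g*h^2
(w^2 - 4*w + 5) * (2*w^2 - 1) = 2*w^4 - 8*w^3 + 9*w^2 + 4*w - 5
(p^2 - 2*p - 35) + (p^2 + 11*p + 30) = 2*p^2 + 9*p - 5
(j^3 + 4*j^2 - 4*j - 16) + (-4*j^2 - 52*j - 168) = j^3 - 56*j - 184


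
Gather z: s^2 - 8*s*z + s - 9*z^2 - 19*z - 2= s^2 + s - 9*z^2 + z*(-8*s - 19) - 2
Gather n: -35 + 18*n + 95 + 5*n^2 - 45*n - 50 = 5*n^2 - 27*n + 10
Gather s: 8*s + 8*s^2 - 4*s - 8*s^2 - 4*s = 0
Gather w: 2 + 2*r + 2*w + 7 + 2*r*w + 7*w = 2*r + w*(2*r + 9) + 9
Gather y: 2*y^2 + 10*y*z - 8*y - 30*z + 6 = 2*y^2 + y*(10*z - 8) - 30*z + 6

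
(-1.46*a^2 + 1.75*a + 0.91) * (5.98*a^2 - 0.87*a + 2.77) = -8.7308*a^4 + 11.7352*a^3 - 0.124899999999999*a^2 + 4.0558*a + 2.5207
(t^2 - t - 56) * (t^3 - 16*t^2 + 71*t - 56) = t^5 - 17*t^4 + 31*t^3 + 769*t^2 - 3920*t + 3136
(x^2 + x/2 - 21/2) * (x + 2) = x^3 + 5*x^2/2 - 19*x/2 - 21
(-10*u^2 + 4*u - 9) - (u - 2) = -10*u^2 + 3*u - 7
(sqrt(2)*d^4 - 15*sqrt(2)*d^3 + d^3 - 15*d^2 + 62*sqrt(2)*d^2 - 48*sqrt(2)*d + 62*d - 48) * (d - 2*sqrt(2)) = sqrt(2)*d^5 - 15*sqrt(2)*d^4 - 3*d^4 + 45*d^3 + 60*sqrt(2)*d^3 - 186*d^2 - 18*sqrt(2)*d^2 - 124*sqrt(2)*d + 144*d + 96*sqrt(2)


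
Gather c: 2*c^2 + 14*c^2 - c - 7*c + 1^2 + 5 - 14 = 16*c^2 - 8*c - 8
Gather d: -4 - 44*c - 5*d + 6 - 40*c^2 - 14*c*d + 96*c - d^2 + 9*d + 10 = -40*c^2 + 52*c - d^2 + d*(4 - 14*c) + 12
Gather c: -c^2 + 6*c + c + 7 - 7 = -c^2 + 7*c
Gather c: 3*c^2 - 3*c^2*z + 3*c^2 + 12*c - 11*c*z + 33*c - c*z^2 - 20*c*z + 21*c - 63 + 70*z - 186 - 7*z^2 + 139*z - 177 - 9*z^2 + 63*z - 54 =c^2*(6 - 3*z) + c*(-z^2 - 31*z + 66) - 16*z^2 + 272*z - 480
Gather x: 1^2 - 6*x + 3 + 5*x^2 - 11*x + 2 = 5*x^2 - 17*x + 6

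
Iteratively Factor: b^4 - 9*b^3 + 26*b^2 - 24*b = (b)*(b^3 - 9*b^2 + 26*b - 24) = b*(b - 3)*(b^2 - 6*b + 8) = b*(b - 4)*(b - 3)*(b - 2)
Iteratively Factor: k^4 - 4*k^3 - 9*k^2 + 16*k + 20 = (k - 2)*(k^3 - 2*k^2 - 13*k - 10) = (k - 2)*(k + 2)*(k^2 - 4*k - 5) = (k - 5)*(k - 2)*(k + 2)*(k + 1)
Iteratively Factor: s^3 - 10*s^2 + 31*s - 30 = (s - 3)*(s^2 - 7*s + 10) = (s - 5)*(s - 3)*(s - 2)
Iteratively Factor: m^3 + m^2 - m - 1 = (m - 1)*(m^2 + 2*m + 1) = (m - 1)*(m + 1)*(m + 1)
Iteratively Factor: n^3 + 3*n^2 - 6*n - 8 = (n - 2)*(n^2 + 5*n + 4) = (n - 2)*(n + 4)*(n + 1)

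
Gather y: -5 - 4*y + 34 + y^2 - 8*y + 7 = y^2 - 12*y + 36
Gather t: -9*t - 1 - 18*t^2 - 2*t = -18*t^2 - 11*t - 1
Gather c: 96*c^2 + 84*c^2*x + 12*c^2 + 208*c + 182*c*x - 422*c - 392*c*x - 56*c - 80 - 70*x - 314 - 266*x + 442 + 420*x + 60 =c^2*(84*x + 108) + c*(-210*x - 270) + 84*x + 108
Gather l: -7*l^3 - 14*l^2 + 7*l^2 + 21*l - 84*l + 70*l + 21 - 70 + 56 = -7*l^3 - 7*l^2 + 7*l + 7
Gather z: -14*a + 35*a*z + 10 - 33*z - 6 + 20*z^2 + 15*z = -14*a + 20*z^2 + z*(35*a - 18) + 4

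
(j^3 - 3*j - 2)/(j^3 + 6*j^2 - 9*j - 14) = (j + 1)/(j + 7)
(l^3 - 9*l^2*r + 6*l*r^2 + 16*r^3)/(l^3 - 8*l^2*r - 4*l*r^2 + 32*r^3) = (l + r)/(l + 2*r)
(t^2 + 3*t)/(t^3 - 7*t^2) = (t + 3)/(t*(t - 7))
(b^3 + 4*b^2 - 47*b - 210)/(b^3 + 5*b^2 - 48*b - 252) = (b + 5)/(b + 6)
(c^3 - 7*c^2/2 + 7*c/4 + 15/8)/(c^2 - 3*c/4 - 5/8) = (4*c^2 - 16*c + 15)/(4*c - 5)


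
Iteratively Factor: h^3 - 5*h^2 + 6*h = (h)*(h^2 - 5*h + 6) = h*(h - 3)*(h - 2)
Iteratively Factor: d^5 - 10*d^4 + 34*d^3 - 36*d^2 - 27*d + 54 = (d - 2)*(d^4 - 8*d^3 + 18*d^2 - 27) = (d - 3)*(d - 2)*(d^3 - 5*d^2 + 3*d + 9) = (d - 3)^2*(d - 2)*(d^2 - 2*d - 3) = (d - 3)^2*(d - 2)*(d + 1)*(d - 3)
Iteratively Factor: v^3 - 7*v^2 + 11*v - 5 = (v - 1)*(v^2 - 6*v + 5) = (v - 1)^2*(v - 5)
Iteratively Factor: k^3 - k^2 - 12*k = (k - 4)*(k^2 + 3*k) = k*(k - 4)*(k + 3)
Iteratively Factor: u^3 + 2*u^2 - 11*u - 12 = (u + 4)*(u^2 - 2*u - 3) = (u - 3)*(u + 4)*(u + 1)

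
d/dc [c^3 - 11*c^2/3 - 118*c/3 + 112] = 3*c^2 - 22*c/3 - 118/3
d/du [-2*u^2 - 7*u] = -4*u - 7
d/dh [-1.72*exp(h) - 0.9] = -1.72*exp(h)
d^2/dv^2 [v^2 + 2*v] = 2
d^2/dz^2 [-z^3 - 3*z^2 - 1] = -6*z - 6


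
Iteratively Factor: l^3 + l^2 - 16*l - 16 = (l - 4)*(l^2 + 5*l + 4) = (l - 4)*(l + 4)*(l + 1)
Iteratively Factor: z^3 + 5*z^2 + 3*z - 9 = (z + 3)*(z^2 + 2*z - 3) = (z + 3)^2*(z - 1)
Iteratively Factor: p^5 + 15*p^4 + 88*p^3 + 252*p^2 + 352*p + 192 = (p + 4)*(p^4 + 11*p^3 + 44*p^2 + 76*p + 48) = (p + 2)*(p + 4)*(p^3 + 9*p^2 + 26*p + 24) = (p + 2)^2*(p + 4)*(p^2 + 7*p + 12) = (p + 2)^2*(p + 3)*(p + 4)*(p + 4)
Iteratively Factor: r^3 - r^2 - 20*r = (r + 4)*(r^2 - 5*r) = (r - 5)*(r + 4)*(r)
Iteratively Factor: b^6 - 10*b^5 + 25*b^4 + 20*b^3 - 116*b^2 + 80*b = (b)*(b^5 - 10*b^4 + 25*b^3 + 20*b^2 - 116*b + 80) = b*(b - 1)*(b^4 - 9*b^3 + 16*b^2 + 36*b - 80) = b*(b - 1)*(b + 2)*(b^3 - 11*b^2 + 38*b - 40) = b*(b - 5)*(b - 1)*(b + 2)*(b^2 - 6*b + 8) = b*(b - 5)*(b - 2)*(b - 1)*(b + 2)*(b - 4)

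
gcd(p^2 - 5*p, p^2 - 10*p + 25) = p - 5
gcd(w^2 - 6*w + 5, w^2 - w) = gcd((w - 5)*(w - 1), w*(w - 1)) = w - 1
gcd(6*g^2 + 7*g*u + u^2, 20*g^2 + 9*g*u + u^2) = 1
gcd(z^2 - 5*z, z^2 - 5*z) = z^2 - 5*z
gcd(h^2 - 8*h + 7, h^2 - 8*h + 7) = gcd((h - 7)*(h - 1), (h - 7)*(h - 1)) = h^2 - 8*h + 7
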